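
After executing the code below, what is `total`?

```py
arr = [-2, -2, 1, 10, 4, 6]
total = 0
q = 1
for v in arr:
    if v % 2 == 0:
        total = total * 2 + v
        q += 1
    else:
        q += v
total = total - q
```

-1

v=-2: even, total = 0*2+(-2) = -2; q=2
v=-2: even, total = (-2)*2+(-2) = -6; q=3
v=1: not even; q=4
v=10: even, total = (-6)*2+10 = -2; q=5
v=4: even, total = (-2)*2+4 = 0; q=6
v=6: even, total = 0*2+6 = 6; q=7
total-q = 6-7 = -1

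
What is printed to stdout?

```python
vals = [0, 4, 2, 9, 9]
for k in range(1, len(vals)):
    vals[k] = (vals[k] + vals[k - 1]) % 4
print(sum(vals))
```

k=1: vals[1] = (4+0)%4 = 0 → [0, 0, 2, 9, 9]
k=2: vals[2] = (2+0)%4 = 2 → [0, 0, 2, 9, 9]
k=3: vals[3] = (9+2)%4 = 3 → [0, 0, 2, 3, 9]
k=4: vals[4] = (9+3)%4 = 0 → [0, 0, 2, 3, 0]
sum = 5

5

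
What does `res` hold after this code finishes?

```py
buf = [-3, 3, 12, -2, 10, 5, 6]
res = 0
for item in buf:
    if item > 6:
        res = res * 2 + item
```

item=-3: not >6
item=3: not >6
item=12: >6, res = 0*2+12 = 12
item=-2: not >6
item=10: >6, res = 12*2+10 = 34
item=5: not >6
item=6: not >6

34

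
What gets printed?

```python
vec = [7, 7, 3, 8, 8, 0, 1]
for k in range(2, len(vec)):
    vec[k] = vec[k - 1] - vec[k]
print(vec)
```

k=2: vec[2] = 7-3 = 4 → [7, 7, 4, 8, 8, 0, 1]
k=3: vec[3] = 4-8 = -4 → [7, 7, 4, -4, 8, 0, 1]
k=4: vec[4] = (-4)-8 = -12 → [7, 7, 4, -4, -12, 0, 1]
k=5: vec[5] = (-12)-0 = -12 → [7, 7, 4, -4, -12, -12, 1]
k=6: vec[6] = (-12)-1 = -13 → [7, 7, 4, -4, -12, -12, -13]

[7, 7, 4, -4, -12, -12, -13]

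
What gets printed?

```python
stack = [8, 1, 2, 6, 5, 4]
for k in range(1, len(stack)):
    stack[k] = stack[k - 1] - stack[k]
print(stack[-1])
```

k=1: stack[1] = 8-1 = 7 → [8, 7, 2, 6, 5, 4]
k=2: stack[2] = 7-2 = 5 → [8, 7, 5, 6, 5, 4]
k=3: stack[3] = 5-6 = -1 → [8, 7, 5, -1, 5, 4]
k=4: stack[4] = (-1)-5 = -6 → [8, 7, 5, -1, -6, 4]
k=5: stack[5] = (-6)-4 = -10 → [8, 7, 5, -1, -6, -10]

-10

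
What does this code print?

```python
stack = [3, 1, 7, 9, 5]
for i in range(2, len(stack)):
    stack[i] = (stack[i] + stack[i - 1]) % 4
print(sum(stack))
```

7

i=2: stack[2] = (7+1)%4 = 0 → [3, 1, 0, 9, 5]
i=3: stack[3] = (9+0)%4 = 1 → [3, 1, 0, 1, 5]
i=4: stack[4] = (5+1)%4 = 2 → [3, 1, 0, 1, 2]
sum = 7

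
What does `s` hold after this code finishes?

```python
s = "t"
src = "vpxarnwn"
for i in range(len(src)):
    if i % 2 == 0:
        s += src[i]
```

i=0: add 'v' → 'tv'
i=1: skip
i=2: add 'x' → 'tvx'
i=3: skip
i=4: add 'r' → 'tvxr'
i=5: skip
i=6: add 'w' → 'tvxrw'
i=7: skip

'tvxrw'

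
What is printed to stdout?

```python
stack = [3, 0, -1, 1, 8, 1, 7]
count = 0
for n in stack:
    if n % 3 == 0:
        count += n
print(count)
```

n=3: %3==0, count = 0+3 = 3
n=0: %3==0, count = 3+0 = 3
n=-1: not %3==0
n=1: not %3==0
n=8: not %3==0
n=1: not %3==0
n=7: not %3==0

3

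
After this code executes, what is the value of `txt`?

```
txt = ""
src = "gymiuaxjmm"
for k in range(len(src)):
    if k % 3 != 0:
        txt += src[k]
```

'ymuajm'

k=0: skip
k=1: add 'y' → 'y'
k=2: add 'm' → 'ym'
k=3: skip
k=4: add 'u' → 'ymu'
k=5: add 'a' → 'ymua'
k=6: skip
k=7: add 'j' → 'ymuaj'
k=8: add 'm' → 'ymuajm'
k=9: skip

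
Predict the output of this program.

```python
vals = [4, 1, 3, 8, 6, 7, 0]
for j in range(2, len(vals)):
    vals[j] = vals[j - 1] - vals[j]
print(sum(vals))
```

-69

j=2: vals[2] = 1-3 = -2 → [4, 1, -2, 8, 6, 7, 0]
j=3: vals[3] = (-2)-8 = -10 → [4, 1, -2, -10, 6, 7, 0]
j=4: vals[4] = (-10)-6 = -16 → [4, 1, -2, -10, -16, 7, 0]
j=5: vals[5] = (-16)-7 = -23 → [4, 1, -2, -10, -16, -23, 0]
j=6: vals[6] = (-23)-0 = -23 → [4, 1, -2, -10, -16, -23, -23]
sum = -69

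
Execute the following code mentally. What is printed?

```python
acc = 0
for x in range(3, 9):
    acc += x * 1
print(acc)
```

x=3: acc = 0+3*1 = 3
x=4: acc = 3+4*1 = 7
x=5: acc = 7+5*1 = 12
x=6: acc = 12+6*1 = 18
x=7: acc = 18+7*1 = 25
x=8: acc = 25+8*1 = 33

33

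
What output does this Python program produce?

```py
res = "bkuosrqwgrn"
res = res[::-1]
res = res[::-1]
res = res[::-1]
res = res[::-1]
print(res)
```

bkuosrqwgrn

reverse → 'nrgwqrsoukb'
reverse → 'bkuosrqwgrn'
reverse → 'nrgwqrsoukb'
reverse → 'bkuosrqwgrn'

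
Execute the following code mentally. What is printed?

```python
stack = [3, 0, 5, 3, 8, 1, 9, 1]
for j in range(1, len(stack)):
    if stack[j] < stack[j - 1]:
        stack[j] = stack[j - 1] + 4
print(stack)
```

j=1: 0<3, stack[1] = 3+4 = 7 → [3, 7, 5, 3, 8, 1, 9, 1]
j=2: 5<7, stack[2] = 7+4 = 11 → [3, 7, 11, 3, 8, 1, 9, 1]
j=3: 3<11, stack[3] = 11+4 = 15 → [3, 7, 11, 15, 8, 1, 9, 1]
j=4: 8<15, stack[4] = 15+4 = 19 → [3, 7, 11, 15, 19, 1, 9, 1]
j=5: 1<19, stack[5] = 19+4 = 23 → [3, 7, 11, 15, 19, 23, 9, 1]
j=6: 9<23, stack[6] = 23+4 = 27 → [3, 7, 11, 15, 19, 23, 27, 1]
j=7: 1<27, stack[7] = 27+4 = 31 → [3, 7, 11, 15, 19, 23, 27, 31]

[3, 7, 11, 15, 19, 23, 27, 31]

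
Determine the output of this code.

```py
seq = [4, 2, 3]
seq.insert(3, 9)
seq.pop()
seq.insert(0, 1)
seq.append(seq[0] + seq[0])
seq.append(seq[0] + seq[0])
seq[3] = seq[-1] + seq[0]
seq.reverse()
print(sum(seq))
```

14

insert 9 at 3 → [4, 2, 3, 9]
pop() removes 9 → [4, 2, 3]
insert 1 at 0 → [1, 4, 2, 3]
append seq[0]+seq[0] = 1+1 = 2 → [1, 4, 2, 3, 2]
append seq[0]+seq[0] = 1+1 = 2 → [1, 4, 2, 3, 2, 2]
seq[3] = seq[-1]+seq[0] = 2+1 = 3 → [1, 4, 2, 3, 2, 2]
reverse → [2, 2, 3, 2, 4, 1]
sum = 14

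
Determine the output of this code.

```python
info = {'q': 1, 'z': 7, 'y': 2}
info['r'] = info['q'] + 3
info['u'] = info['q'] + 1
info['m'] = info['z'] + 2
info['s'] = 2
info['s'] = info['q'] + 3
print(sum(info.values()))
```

info['r'] = info['q']+3 = 4 → {'q': 1, 'z': 7, 'y': 2, 'r': 4}
info['u'] = info['q']+1 = 2 → {'q': 1, 'z': 7, 'y': 2, 'r': 4, 'u': 2}
info['m'] = info['z']+2 = 9 → {'q': 1, 'z': 7, 'y': 2, 'r': 4, 'u': 2, 'm': 9}
info['s'] = 2 → {'q': 1, 'z': 7, 'y': 2, 'r': 4, 'u': 2, 'm': 9, 's': 2}
info['s'] = info['q']+3 = 4 → {'q': 1, 'z': 7, 'y': 2, 'r': 4, 'u': 2, 'm': 9, 's': 4}
sum of values = 29

29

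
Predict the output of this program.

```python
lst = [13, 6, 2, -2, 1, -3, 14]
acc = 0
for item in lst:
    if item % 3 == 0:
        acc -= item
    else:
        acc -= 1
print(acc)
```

item=13: not %3==0, acc = 0-1 = -1
item=6: %3==0, acc = (-1)-6 = -7
item=2: not %3==0, acc = (-7)-1 = -8
item=-2: not %3==0, acc = (-8)-1 = -9
item=1: not %3==0, acc = (-9)-1 = -10
item=-3: %3==0, acc = (-10)-(-3) = -7
item=14: not %3==0, acc = (-7)-1 = -8

-8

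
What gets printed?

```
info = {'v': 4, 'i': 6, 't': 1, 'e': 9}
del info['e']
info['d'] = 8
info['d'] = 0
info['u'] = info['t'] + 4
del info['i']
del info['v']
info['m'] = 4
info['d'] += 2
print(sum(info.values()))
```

del 'e' → {'v': 4, 'i': 6, 't': 1}
info['d'] = 8 → {'v': 4, 'i': 6, 't': 1, 'd': 8}
info['d'] = 0 → {'v': 4, 'i': 6, 't': 1, 'd': 0}
info['u'] = info['t']+4 = 5 → {'v': 4, 'i': 6, 't': 1, 'd': 0, 'u': 5}
del 'i' → {'v': 4, 't': 1, 'd': 0, 'u': 5}
del 'v' → {'t': 1, 'd': 0, 'u': 5}
info['m'] = 4 → {'t': 1, 'd': 0, 'u': 5, 'm': 4}
info['d'] = 0+2 = 2 → {'t': 1, 'd': 2, 'u': 5, 'm': 4}
sum of values = 12

12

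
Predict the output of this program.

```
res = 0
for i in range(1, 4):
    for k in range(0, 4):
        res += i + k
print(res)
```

42

i=1,k=0: res = 0+1 = 1
i=1,k=1: res = 1+2 = 3
i=1,k=2: res = 3+3 = 6
i=1,k=3: res = 6+4 = 10
i=2,k=0: res = 10+2 = 12
i=2,k=1: res = 12+3 = 15
i=2,k=2: res = 15+4 = 19
i=2,k=3: res = 19+5 = 24
i=3,k=0: res = 24+3 = 27
i=3,k=1: res = 27+4 = 31
i=3,k=2: res = 31+5 = 36
i=3,k=3: res = 36+6 = 42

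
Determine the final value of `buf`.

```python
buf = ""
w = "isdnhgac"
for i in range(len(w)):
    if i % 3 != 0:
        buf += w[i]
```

'sdhgc'

i=0: skip
i=1: add 's' → 's'
i=2: add 'd' → 'sd'
i=3: skip
i=4: add 'h' → 'sdh'
i=5: add 'g' → 'sdhg'
i=6: skip
i=7: add 'c' → 'sdhgc'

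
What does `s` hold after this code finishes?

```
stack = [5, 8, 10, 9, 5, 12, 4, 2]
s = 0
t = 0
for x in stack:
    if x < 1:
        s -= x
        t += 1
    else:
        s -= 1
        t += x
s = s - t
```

-63

x=5: not <1, s = 0-1 = -1; t=5
x=8: not <1, s = (-1)-1 = -2; t=13
x=10: not <1, s = (-2)-1 = -3; t=23
x=9: not <1, s = (-3)-1 = -4; t=32
x=5: not <1, s = (-4)-1 = -5; t=37
x=12: not <1, s = (-5)-1 = -6; t=49
x=4: not <1, s = (-6)-1 = -7; t=53
x=2: not <1, s = (-7)-1 = -8; t=55
s-t = (-8)-55 = -63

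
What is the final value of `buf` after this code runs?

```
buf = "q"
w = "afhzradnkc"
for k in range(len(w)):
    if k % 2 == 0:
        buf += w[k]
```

k=0: add 'a' → 'qa'
k=1: skip
k=2: add 'h' → 'qah'
k=3: skip
k=4: add 'r' → 'qahr'
k=5: skip
k=6: add 'd' → 'qahrd'
k=7: skip
k=8: add 'k' → 'qahrdk'
k=9: skip

'qahrdk'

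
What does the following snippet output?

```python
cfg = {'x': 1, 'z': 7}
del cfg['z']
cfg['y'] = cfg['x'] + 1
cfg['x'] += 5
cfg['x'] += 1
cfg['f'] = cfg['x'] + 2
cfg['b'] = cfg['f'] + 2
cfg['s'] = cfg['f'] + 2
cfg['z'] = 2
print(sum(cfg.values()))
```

42

del 'z' → {'x': 1}
cfg['y'] = cfg['x']+1 = 2 → {'x': 1, 'y': 2}
cfg['x'] = 1+5 = 6 → {'x': 6, 'y': 2}
cfg['x'] = 6+1 = 7 → {'x': 7, 'y': 2}
cfg['f'] = cfg['x']+2 = 9 → {'x': 7, 'y': 2, 'f': 9}
cfg['b'] = cfg['f']+2 = 11 → {'x': 7, 'y': 2, 'f': 9, 'b': 11}
cfg['s'] = cfg['f']+2 = 11 → {'x': 7, 'y': 2, 'f': 9, 'b': 11, 's': 11}
cfg['z'] = 2 → {'x': 7, 'y': 2, 'f': 9, 'b': 11, 's': 11, 'z': 2}
sum of values = 42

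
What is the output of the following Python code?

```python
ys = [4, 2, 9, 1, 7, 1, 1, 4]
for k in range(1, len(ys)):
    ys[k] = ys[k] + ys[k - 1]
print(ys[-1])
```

29

k=1: ys[1] = 2+4 = 6 → [4, 6, 9, 1, 7, 1, 1, 4]
k=2: ys[2] = 9+6 = 15 → [4, 6, 15, 1, 7, 1, 1, 4]
k=3: ys[3] = 1+15 = 16 → [4, 6, 15, 16, 7, 1, 1, 4]
k=4: ys[4] = 7+16 = 23 → [4, 6, 15, 16, 23, 1, 1, 4]
k=5: ys[5] = 1+23 = 24 → [4, 6, 15, 16, 23, 24, 1, 4]
k=6: ys[6] = 1+24 = 25 → [4, 6, 15, 16, 23, 24, 25, 4]
k=7: ys[7] = 4+25 = 29 → [4, 6, 15, 16, 23, 24, 25, 29]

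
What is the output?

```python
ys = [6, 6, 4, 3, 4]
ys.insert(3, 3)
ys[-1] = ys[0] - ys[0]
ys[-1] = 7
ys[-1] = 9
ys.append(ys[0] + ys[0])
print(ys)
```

insert 3 at 3 → [6, 6, 4, 3, 3, 4]
ys[-1] = ys[0]-ys[0] = 6-6 = 0 → [6, 6, 4, 3, 3, 0]
ys[-1] = 7 → [6, 6, 4, 3, 3, 7]
ys[-1] = 9 → [6, 6, 4, 3, 3, 9]
append ys[0]+ys[0] = 6+6 = 12 → [6, 6, 4, 3, 3, 9, 12]

[6, 6, 4, 3, 3, 9, 12]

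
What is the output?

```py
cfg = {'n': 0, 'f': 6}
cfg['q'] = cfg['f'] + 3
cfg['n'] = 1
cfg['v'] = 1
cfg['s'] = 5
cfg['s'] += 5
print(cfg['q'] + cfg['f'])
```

cfg['q'] = cfg['f']+3 = 9 → {'n': 0, 'f': 6, 'q': 9}
cfg['n'] = 1 → {'n': 1, 'f': 6, 'q': 9}
cfg['v'] = 1 → {'n': 1, 'f': 6, 'q': 9, 'v': 1}
cfg['s'] = 5 → {'n': 1, 'f': 6, 'q': 9, 'v': 1, 's': 5}
cfg['s'] = 5+5 = 10 → {'n': 1, 'f': 6, 'q': 9, 'v': 1, 's': 10}
cfg['q']+cfg['f'] = 9+6 = 15

15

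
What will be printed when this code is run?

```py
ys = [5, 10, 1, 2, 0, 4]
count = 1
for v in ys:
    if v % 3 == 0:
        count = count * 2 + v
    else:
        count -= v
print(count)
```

-38

v=5: not %3==0, count = 1-5 = -4
v=10: not %3==0, count = (-4)-10 = -14
v=1: not %3==0, count = (-14)-1 = -15
v=2: not %3==0, count = (-15)-2 = -17
v=0: %3==0, count = (-17)*2+0 = -34
v=4: not %3==0, count = (-34)-4 = -38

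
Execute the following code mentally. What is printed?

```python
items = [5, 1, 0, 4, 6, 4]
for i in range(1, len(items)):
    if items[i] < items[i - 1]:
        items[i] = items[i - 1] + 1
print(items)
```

i=1: 1<5, items[1] = 5+1 = 6 → [5, 6, 0, 4, 6, 4]
i=2: 0<6, items[2] = 6+1 = 7 → [5, 6, 7, 4, 6, 4]
i=3: 4<7, items[3] = 7+1 = 8 → [5, 6, 7, 8, 6, 4]
i=4: 6<8, items[4] = 8+1 = 9 → [5, 6, 7, 8, 9, 4]
i=5: 4<9, items[5] = 9+1 = 10 → [5, 6, 7, 8, 9, 10]

[5, 6, 7, 8, 9, 10]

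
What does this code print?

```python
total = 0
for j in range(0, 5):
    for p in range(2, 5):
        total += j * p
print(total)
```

90

j=0,p=2: total = 0+0 = 0
j=0,p=3: total = 0+0 = 0
j=0,p=4: total = 0+0 = 0
j=1,p=2: total = 0+2 = 2
j=1,p=3: total = 2+3 = 5
j=1,p=4: total = 5+4 = 9
j=2,p=2: total = 9+4 = 13
j=2,p=3: total = 13+6 = 19
j=2,p=4: total = 19+8 = 27
j=3,p=2: total = 27+6 = 33
j=3,p=3: total = 33+9 = 42
j=3,p=4: total = 42+12 = 54
j=4,p=2: total = 54+8 = 62
j=4,p=3: total = 62+12 = 74
j=4,p=4: total = 74+16 = 90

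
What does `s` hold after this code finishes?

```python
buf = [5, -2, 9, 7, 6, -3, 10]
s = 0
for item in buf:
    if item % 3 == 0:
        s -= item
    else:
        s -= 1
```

item=5: not %3==0, s = 0-1 = -1
item=-2: not %3==0, s = (-1)-1 = -2
item=9: %3==0, s = (-2)-9 = -11
item=7: not %3==0, s = (-11)-1 = -12
item=6: %3==0, s = (-12)-6 = -18
item=-3: %3==0, s = (-18)-(-3) = -15
item=10: not %3==0, s = (-15)-1 = -16

-16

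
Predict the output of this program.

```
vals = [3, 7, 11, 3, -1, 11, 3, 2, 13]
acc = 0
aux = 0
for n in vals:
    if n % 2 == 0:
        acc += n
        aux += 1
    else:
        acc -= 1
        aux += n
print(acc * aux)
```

n=3: not even, acc = 0-1 = -1; aux=3
n=7: not even, acc = (-1)-1 = -2; aux=10
n=11: not even, acc = (-2)-1 = -3; aux=21
n=3: not even, acc = (-3)-1 = -4; aux=24
n=-1: not even, acc = (-4)-1 = -5; aux=23
n=11: not even, acc = (-5)-1 = -6; aux=34
n=3: not even, acc = (-6)-1 = -7; aux=37
n=2: even, acc = (-7)+2 = -5; aux=38
n=13: not even, acc = (-5)-1 = -6; aux=51
acc*aux = (-6)*51 = -306

-306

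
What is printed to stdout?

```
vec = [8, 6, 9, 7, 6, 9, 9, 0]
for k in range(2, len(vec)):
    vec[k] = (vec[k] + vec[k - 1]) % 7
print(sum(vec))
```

k=2: vec[2] = (9+6)%7 = 1 → [8, 6, 1, 7, 6, 9, 9, 0]
k=3: vec[3] = (7+1)%7 = 1 → [8, 6, 1, 1, 6, 9, 9, 0]
k=4: vec[4] = (6+1)%7 = 0 → [8, 6, 1, 1, 0, 9, 9, 0]
k=5: vec[5] = (9+0)%7 = 2 → [8, 6, 1, 1, 0, 2, 9, 0]
k=6: vec[6] = (9+2)%7 = 4 → [8, 6, 1, 1, 0, 2, 4, 0]
k=7: vec[7] = (0+4)%7 = 4 → [8, 6, 1, 1, 0, 2, 4, 4]
sum = 26

26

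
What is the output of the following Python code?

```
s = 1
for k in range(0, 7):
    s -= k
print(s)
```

k=0: s = 1-0 = 1
k=1: s = 1-1 = 0
k=2: s = 0-2 = -2
k=3: s = (-2)-3 = -5
k=4: s = (-5)-4 = -9
k=5: s = (-9)-5 = -14
k=6: s = (-14)-6 = -20

-20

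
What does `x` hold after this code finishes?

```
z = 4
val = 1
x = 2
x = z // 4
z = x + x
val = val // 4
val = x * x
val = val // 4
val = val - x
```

1

x = 4//4 = 1
z = 1+1 = 2
val = 1//4 = 0
val = 1*1 = 1
val = 1//4 = 0
val = 0-1 = -1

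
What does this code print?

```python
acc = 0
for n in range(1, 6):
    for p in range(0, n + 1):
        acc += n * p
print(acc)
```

140

n=1,p=0: acc = 0+0 = 0
n=1,p=1: acc = 0+1 = 1
n=2,p=0: acc = 1+0 = 1
n=2,p=1: acc = 1+2 = 3
n=2,p=2: acc = 3+4 = 7
n=3,p=0: acc = 7+0 = 7
n=3,p=1: acc = 7+3 = 10
n=3,p=2: acc = 10+6 = 16
n=3,p=3: acc = 16+9 = 25
n=4,p=0: acc = 25+0 = 25
n=4,p=1: acc = 25+4 = 29
n=4,p=2: acc = 29+8 = 37
n=4,p=3: acc = 37+12 = 49
n=4,p=4: acc = 49+16 = 65
n=5,p=0: acc = 65+0 = 65
n=5,p=1: acc = 65+5 = 70
n=5,p=2: acc = 70+10 = 80
n=5,p=3: acc = 80+15 = 95
n=5,p=4: acc = 95+20 = 115
n=5,p=5: acc = 115+25 = 140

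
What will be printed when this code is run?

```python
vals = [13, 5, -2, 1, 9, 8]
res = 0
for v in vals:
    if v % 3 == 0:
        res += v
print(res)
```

v=13: not %3==0
v=5: not %3==0
v=-2: not %3==0
v=1: not %3==0
v=9: %3==0, res = 0+9 = 9
v=8: not %3==0

9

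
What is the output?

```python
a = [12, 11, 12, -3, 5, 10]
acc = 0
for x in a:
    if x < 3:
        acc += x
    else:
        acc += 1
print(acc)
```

x=12: not <3, acc = 0+1 = 1
x=11: not <3, acc = 1+1 = 2
x=12: not <3, acc = 2+1 = 3
x=-3: <3, acc = 3+(-3) = 0
x=5: not <3, acc = 0+1 = 1
x=10: not <3, acc = 1+1 = 2

2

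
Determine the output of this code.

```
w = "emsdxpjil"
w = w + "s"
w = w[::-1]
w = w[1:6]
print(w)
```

+ 's' → 'emsdxpjils'
reverse → 'slijpxdsme'
slice [1:6] → 'lijpx'

lijpx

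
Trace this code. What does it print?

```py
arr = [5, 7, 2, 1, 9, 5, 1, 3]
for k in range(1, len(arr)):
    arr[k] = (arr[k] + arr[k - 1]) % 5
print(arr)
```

k=1: arr[1] = (7+5)%5 = 2 → [5, 2, 2, 1, 9, 5, 1, 3]
k=2: arr[2] = (2+2)%5 = 4 → [5, 2, 4, 1, 9, 5, 1, 3]
k=3: arr[3] = (1+4)%5 = 0 → [5, 2, 4, 0, 9, 5, 1, 3]
k=4: arr[4] = (9+0)%5 = 4 → [5, 2, 4, 0, 4, 5, 1, 3]
k=5: arr[5] = (5+4)%5 = 4 → [5, 2, 4, 0, 4, 4, 1, 3]
k=6: arr[6] = (1+4)%5 = 0 → [5, 2, 4, 0, 4, 4, 0, 3]
k=7: arr[7] = (3+0)%5 = 3 → [5, 2, 4, 0, 4, 4, 0, 3]

[5, 2, 4, 0, 4, 4, 0, 3]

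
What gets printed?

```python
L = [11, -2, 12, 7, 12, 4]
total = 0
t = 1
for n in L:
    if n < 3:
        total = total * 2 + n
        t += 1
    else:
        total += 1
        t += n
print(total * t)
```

192

n=11: not <3, total = 0+1 = 1; t=12
n=-2: <3, total = 1*2+(-2) = 0; t=13
n=12: not <3, total = 0+1 = 1; t=25
n=7: not <3, total = 1+1 = 2; t=32
n=12: not <3, total = 2+1 = 3; t=44
n=4: not <3, total = 3+1 = 4; t=48
total*t = 4*48 = 192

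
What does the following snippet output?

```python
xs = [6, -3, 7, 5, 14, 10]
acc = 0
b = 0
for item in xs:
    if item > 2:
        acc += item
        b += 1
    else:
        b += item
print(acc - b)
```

item=6: >2, acc = 0+6 = 6; b=1
item=-3: not >2; b=-2
item=7: >2, acc = 6+7 = 13; b=-1
item=5: >2, acc = 13+5 = 18; b=0
item=14: >2, acc = 18+14 = 32; b=1
item=10: >2, acc = 32+10 = 42; b=2
acc-b = 42-2 = 40

40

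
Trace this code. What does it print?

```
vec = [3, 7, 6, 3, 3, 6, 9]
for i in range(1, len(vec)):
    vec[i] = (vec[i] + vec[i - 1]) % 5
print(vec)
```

i=1: vec[1] = (7+3)%5 = 0 → [3, 0, 6, 3, 3, 6, 9]
i=2: vec[2] = (6+0)%5 = 1 → [3, 0, 1, 3, 3, 6, 9]
i=3: vec[3] = (3+1)%5 = 4 → [3, 0, 1, 4, 3, 6, 9]
i=4: vec[4] = (3+4)%5 = 2 → [3, 0, 1, 4, 2, 6, 9]
i=5: vec[5] = (6+2)%5 = 3 → [3, 0, 1, 4, 2, 3, 9]
i=6: vec[6] = (9+3)%5 = 2 → [3, 0, 1, 4, 2, 3, 2]

[3, 0, 1, 4, 2, 3, 2]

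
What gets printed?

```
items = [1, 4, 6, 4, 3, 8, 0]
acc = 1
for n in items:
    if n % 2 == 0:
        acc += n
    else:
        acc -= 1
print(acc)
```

n=1: not even, acc = 1-1 = 0
n=4: even, acc = 0+4 = 4
n=6: even, acc = 4+6 = 10
n=4: even, acc = 10+4 = 14
n=3: not even, acc = 14-1 = 13
n=8: even, acc = 13+8 = 21
n=0: even, acc = 21+0 = 21

21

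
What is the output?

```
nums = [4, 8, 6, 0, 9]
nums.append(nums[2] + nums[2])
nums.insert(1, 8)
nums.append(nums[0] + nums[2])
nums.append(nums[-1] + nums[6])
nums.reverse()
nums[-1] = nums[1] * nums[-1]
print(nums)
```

append nums[2]+nums[2] = 6+6 = 12 → [4, 8, 6, 0, 9, 12]
insert 8 at 1 → [4, 8, 8, 6, 0, 9, 12]
append nums[0]+nums[2] = 4+8 = 12 → [4, 8, 8, 6, 0, 9, 12, 12]
append nums[-1]+nums[6] = 12+12 = 24 → [4, 8, 8, 6, 0, 9, 12, 12, 24]
reverse → [24, 12, 12, 9, 0, 6, 8, 8, 4]
nums[-1] = nums[1]*nums[-1] = 12*4 = 48 → [24, 12, 12, 9, 0, 6, 8, 8, 48]

[24, 12, 12, 9, 0, 6, 8, 8, 48]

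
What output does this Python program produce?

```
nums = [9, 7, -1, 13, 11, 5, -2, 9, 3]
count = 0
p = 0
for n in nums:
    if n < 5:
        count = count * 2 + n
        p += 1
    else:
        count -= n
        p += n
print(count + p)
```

-210

n=9: not <5, count = 0-9 = -9; p=9
n=7: not <5, count = (-9)-7 = -16; p=16
n=-1: <5, count = (-16)*2+(-1) = -33; p=17
n=13: not <5, count = (-33)-13 = -46; p=30
n=11: not <5, count = (-46)-11 = -57; p=41
n=5: not <5, count = (-57)-5 = -62; p=46
n=-2: <5, count = (-62)*2+(-2) = -126; p=47
n=9: not <5, count = (-126)-9 = -135; p=56
n=3: <5, count = (-135)*2+3 = -267; p=57
count+p = (-267)+57 = -210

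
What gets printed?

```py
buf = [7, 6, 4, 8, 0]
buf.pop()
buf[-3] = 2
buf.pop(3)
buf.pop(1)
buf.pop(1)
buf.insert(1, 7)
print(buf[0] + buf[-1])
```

14

pop() removes 0 → [7, 6, 4, 8]
buf[-3] = 2 → [7, 2, 4, 8]
pop(3) removes 8 → [7, 2, 4]
pop(1) removes 2 → [7, 4]
pop(1) removes 4 → [7]
insert 7 at 1 → [7, 7]
buf[0]+buf[-1] = 7+7 = 14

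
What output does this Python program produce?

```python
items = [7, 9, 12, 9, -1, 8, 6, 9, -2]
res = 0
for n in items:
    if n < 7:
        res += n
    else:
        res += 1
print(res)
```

n=7: not <7, res = 0+1 = 1
n=9: not <7, res = 1+1 = 2
n=12: not <7, res = 2+1 = 3
n=9: not <7, res = 3+1 = 4
n=-1: <7, res = 4+(-1) = 3
n=8: not <7, res = 3+1 = 4
n=6: <7, res = 4+6 = 10
n=9: not <7, res = 10+1 = 11
n=-2: <7, res = 11+(-2) = 9

9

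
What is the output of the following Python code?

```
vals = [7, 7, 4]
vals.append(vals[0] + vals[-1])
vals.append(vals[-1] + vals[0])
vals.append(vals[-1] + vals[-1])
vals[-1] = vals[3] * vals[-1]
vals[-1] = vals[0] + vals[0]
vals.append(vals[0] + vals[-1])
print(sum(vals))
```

append vals[0]+vals[-1] = 7+4 = 11 → [7, 7, 4, 11]
append vals[-1]+vals[0] = 11+7 = 18 → [7, 7, 4, 11, 18]
append vals[-1]+vals[-1] = 18+18 = 36 → [7, 7, 4, 11, 18, 36]
vals[-1] = vals[3]*vals[-1] = 11*36 = 396 → [7, 7, 4, 11, 18, 396]
vals[-1] = vals[0]+vals[0] = 7+7 = 14 → [7, 7, 4, 11, 18, 14]
append vals[0]+vals[-1] = 7+14 = 21 → [7, 7, 4, 11, 18, 14, 21]
sum = 82

82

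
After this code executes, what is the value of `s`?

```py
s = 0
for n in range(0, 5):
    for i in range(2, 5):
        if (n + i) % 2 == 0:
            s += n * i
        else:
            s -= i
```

27

n=0,i=2: even sum, s = 0+0 = 0
n=0,i=3: odd sum, s = 0-3 = -3
n=0,i=4: even sum, s = (-3)+0 = -3
n=1,i=2: odd sum, s = (-3)-2 = -5
n=1,i=3: even sum, s = (-5)+3 = -2
n=1,i=4: odd sum, s = (-2)-4 = -6
n=2,i=2: even sum, s = (-6)+4 = -2
n=2,i=3: odd sum, s = (-2)-3 = -5
n=2,i=4: even sum, s = (-5)+8 = 3
n=3,i=2: odd sum, s = 3-2 = 1
n=3,i=3: even sum, s = 1+9 = 10
n=3,i=4: odd sum, s = 10-4 = 6
n=4,i=2: even sum, s = 6+8 = 14
n=4,i=3: odd sum, s = 14-3 = 11
n=4,i=4: even sum, s = 11+16 = 27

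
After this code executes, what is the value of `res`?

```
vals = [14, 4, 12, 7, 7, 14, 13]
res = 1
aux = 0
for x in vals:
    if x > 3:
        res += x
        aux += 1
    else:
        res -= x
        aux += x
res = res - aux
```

65

x=14: >3, res = 1+14 = 15; aux=1
x=4: >3, res = 15+4 = 19; aux=2
x=12: >3, res = 19+12 = 31; aux=3
x=7: >3, res = 31+7 = 38; aux=4
x=7: >3, res = 38+7 = 45; aux=5
x=14: >3, res = 45+14 = 59; aux=6
x=13: >3, res = 59+13 = 72; aux=7
res-aux = 72-7 = 65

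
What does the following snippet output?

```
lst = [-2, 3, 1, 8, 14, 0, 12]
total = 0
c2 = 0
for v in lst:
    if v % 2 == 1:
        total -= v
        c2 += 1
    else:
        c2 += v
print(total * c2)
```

-136

v=-2: not odd; c2=-2
v=3: odd, total = 0-3 = -3; c2=-1
v=1: odd, total = (-3)-1 = -4; c2=0
v=8: not odd; c2=8
v=14: not odd; c2=22
v=0: not odd; c2=22
v=12: not odd; c2=34
total*c2 = (-4)*34 = -136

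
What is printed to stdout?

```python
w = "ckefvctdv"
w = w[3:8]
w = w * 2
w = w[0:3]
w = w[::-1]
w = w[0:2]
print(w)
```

cv

slice [3:8] → 'fvctd'
repeat ×2 → 'fvctdfvctd'
slice [0:3] → 'fvc'
reverse → 'cvf'
slice [0:2] → 'cv'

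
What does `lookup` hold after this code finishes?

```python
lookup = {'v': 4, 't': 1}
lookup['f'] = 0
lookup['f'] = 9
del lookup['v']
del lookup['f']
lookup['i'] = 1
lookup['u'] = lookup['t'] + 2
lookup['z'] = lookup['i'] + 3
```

lookup['f'] = 0 → {'v': 4, 't': 1, 'f': 0}
lookup['f'] = 9 → {'v': 4, 't': 1, 'f': 9}
del 'v' → {'t': 1, 'f': 9}
del 'f' → {'t': 1}
lookup['i'] = 1 → {'t': 1, 'i': 1}
lookup['u'] = lookup['t']+2 = 3 → {'t': 1, 'i': 1, 'u': 3}
lookup['z'] = lookup['i']+3 = 4 → {'t': 1, 'i': 1, 'u': 3, 'z': 4}

{'t': 1, 'i': 1, 'u': 3, 'z': 4}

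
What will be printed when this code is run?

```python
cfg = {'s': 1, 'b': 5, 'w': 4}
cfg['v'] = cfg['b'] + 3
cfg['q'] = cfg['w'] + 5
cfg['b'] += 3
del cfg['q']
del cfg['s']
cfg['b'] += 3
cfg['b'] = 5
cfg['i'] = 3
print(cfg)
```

{'b': 5, 'w': 4, 'v': 8, 'i': 3}

cfg['v'] = cfg['b']+3 = 8 → {'s': 1, 'b': 5, 'w': 4, 'v': 8}
cfg['q'] = cfg['w']+5 = 9 → {'s': 1, 'b': 5, 'w': 4, 'v': 8, 'q': 9}
cfg['b'] = 5+3 = 8 → {'s': 1, 'b': 8, 'w': 4, 'v': 8, 'q': 9}
del 'q' → {'s': 1, 'b': 8, 'w': 4, 'v': 8}
del 's' → {'b': 8, 'w': 4, 'v': 8}
cfg['b'] = 8+3 = 11 → {'b': 11, 'w': 4, 'v': 8}
cfg['b'] = 5 → {'b': 5, 'w': 4, 'v': 8}
cfg['i'] = 3 → {'b': 5, 'w': 4, 'v': 8, 'i': 3}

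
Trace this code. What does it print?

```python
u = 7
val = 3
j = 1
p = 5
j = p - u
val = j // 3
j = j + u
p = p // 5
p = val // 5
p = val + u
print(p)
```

j = 5-7 = -2
val = (-2)//3 = -1
j = (-2)+7 = 5
p = 5//5 = 1
p = (-1)//5 = -1
p = (-1)+7 = 6

6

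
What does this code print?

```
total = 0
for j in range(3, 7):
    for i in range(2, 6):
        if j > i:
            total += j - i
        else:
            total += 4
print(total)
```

j=3,i=2: 3>2, total = 0+1 = 1
j=3,i=3: not 3>3, total = 1+4 = 5
j=3,i=4: not 3>4, total = 5+4 = 9
j=3,i=5: not 3>5, total = 9+4 = 13
j=4,i=2: 4>2, total = 13+2 = 15
j=4,i=3: 4>3, total = 15+1 = 16
j=4,i=4: not 4>4, total = 16+4 = 20
j=4,i=5: not 4>5, total = 20+4 = 24
j=5,i=2: 5>2, total = 24+3 = 27
j=5,i=3: 5>3, total = 27+2 = 29
j=5,i=4: 5>4, total = 29+1 = 30
j=5,i=5: not 5>5, total = 30+4 = 34
j=6,i=2: 6>2, total = 34+4 = 38
j=6,i=3: 6>3, total = 38+3 = 41
j=6,i=4: 6>4, total = 41+2 = 43
j=6,i=5: 6>5, total = 43+1 = 44

44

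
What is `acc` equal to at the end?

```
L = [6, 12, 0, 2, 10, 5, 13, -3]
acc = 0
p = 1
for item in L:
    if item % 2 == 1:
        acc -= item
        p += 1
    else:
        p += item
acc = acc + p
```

19

item=6: not odd; p=7
item=12: not odd; p=19
item=0: not odd; p=19
item=2: not odd; p=21
item=10: not odd; p=31
item=5: odd, acc = 0-5 = -5; p=32
item=13: odd, acc = (-5)-13 = -18; p=33
item=-3: odd, acc = (-18)-(-3) = -15; p=34
acc+p = (-15)+34 = 19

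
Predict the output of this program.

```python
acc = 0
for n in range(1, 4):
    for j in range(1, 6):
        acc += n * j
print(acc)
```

90

n=1,j=1: acc = 0+1 = 1
n=1,j=2: acc = 1+2 = 3
n=1,j=3: acc = 3+3 = 6
n=1,j=4: acc = 6+4 = 10
n=1,j=5: acc = 10+5 = 15
n=2,j=1: acc = 15+2 = 17
n=2,j=2: acc = 17+4 = 21
n=2,j=3: acc = 21+6 = 27
n=2,j=4: acc = 27+8 = 35
n=2,j=5: acc = 35+10 = 45
n=3,j=1: acc = 45+3 = 48
n=3,j=2: acc = 48+6 = 54
n=3,j=3: acc = 54+9 = 63
n=3,j=4: acc = 63+12 = 75
n=3,j=5: acc = 75+15 = 90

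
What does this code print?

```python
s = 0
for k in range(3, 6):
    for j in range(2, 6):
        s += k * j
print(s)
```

k=3,j=2: s = 0+6 = 6
k=3,j=3: s = 6+9 = 15
k=3,j=4: s = 15+12 = 27
k=3,j=5: s = 27+15 = 42
k=4,j=2: s = 42+8 = 50
k=4,j=3: s = 50+12 = 62
k=4,j=4: s = 62+16 = 78
k=4,j=5: s = 78+20 = 98
k=5,j=2: s = 98+10 = 108
k=5,j=3: s = 108+15 = 123
k=5,j=4: s = 123+20 = 143
k=5,j=5: s = 143+25 = 168

168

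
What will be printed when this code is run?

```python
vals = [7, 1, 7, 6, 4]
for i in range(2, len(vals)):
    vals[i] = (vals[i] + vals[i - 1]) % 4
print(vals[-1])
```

2

i=2: vals[2] = (7+1)%4 = 0 → [7, 1, 0, 6, 4]
i=3: vals[3] = (6+0)%4 = 2 → [7, 1, 0, 2, 4]
i=4: vals[4] = (4+2)%4 = 2 → [7, 1, 0, 2, 2]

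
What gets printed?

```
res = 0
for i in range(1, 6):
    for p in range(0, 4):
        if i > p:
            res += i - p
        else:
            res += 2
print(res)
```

i=1,p=0: 1>0, res = 0+1 = 1
i=1,p=1: not 1>1, res = 1+2 = 3
i=1,p=2: not 1>2, res = 3+2 = 5
i=1,p=3: not 1>3, res = 5+2 = 7
i=2,p=0: 2>0, res = 7+2 = 9
i=2,p=1: 2>1, res = 9+1 = 10
i=2,p=2: not 2>2, res = 10+2 = 12
i=2,p=3: not 2>3, res = 12+2 = 14
i=3,p=0: 3>0, res = 14+3 = 17
i=3,p=1: 3>1, res = 17+2 = 19
i=3,p=2: 3>2, res = 19+1 = 20
i=3,p=3: not 3>3, res = 20+2 = 22
i=4,p=0: 4>0, res = 22+4 = 26
i=4,p=1: 4>1, res = 26+3 = 29
i=4,p=2: 4>2, res = 29+2 = 31
i=4,p=3: 4>3, res = 31+1 = 32
i=5,p=0: 5>0, res = 32+5 = 37
i=5,p=1: 5>1, res = 37+4 = 41
i=5,p=2: 5>2, res = 41+3 = 44
i=5,p=3: 5>3, res = 44+2 = 46

46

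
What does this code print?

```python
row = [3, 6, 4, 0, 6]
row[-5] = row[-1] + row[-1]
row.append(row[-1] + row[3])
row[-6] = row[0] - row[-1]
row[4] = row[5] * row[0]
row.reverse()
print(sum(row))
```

row[-5] = row[-1]+row[-1] = 6+6 = 12 → [12, 6, 4, 0, 6]
append row[-1]+row[3] = 6+0 = 6 → [12, 6, 4, 0, 6, 6]
row[-6] = row[0]-row[-1] = 12-6 = 6 → [6, 6, 4, 0, 6, 6]
row[4] = row[5]*row[0] = 6*6 = 36 → [6, 6, 4, 0, 36, 6]
reverse → [6, 36, 0, 4, 6, 6]
sum = 58

58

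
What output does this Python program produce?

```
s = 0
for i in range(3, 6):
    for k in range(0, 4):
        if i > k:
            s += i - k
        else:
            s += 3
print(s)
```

33

i=3,k=0: 3>0, s = 0+3 = 3
i=3,k=1: 3>1, s = 3+2 = 5
i=3,k=2: 3>2, s = 5+1 = 6
i=3,k=3: not 3>3, s = 6+3 = 9
i=4,k=0: 4>0, s = 9+4 = 13
i=4,k=1: 4>1, s = 13+3 = 16
i=4,k=2: 4>2, s = 16+2 = 18
i=4,k=3: 4>3, s = 18+1 = 19
i=5,k=0: 5>0, s = 19+5 = 24
i=5,k=1: 5>1, s = 24+4 = 28
i=5,k=2: 5>2, s = 28+3 = 31
i=5,k=3: 5>3, s = 31+2 = 33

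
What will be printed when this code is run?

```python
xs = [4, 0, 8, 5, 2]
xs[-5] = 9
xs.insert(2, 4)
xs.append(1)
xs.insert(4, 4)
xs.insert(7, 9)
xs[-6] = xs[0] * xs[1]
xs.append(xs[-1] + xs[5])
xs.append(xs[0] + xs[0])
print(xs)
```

[9, 0, 4, 0, 4, 5, 2, 9, 1, 6, 18]

xs[-5] = 9 → [9, 0, 8, 5, 2]
insert 4 at 2 → [9, 0, 4, 8, 5, 2]
append 1 → [9, 0, 4, 8, 5, 2, 1]
insert 4 at 4 → [9, 0, 4, 8, 4, 5, 2, 1]
insert 9 at 7 → [9, 0, 4, 8, 4, 5, 2, 9, 1]
xs[-6] = xs[0]*xs[1] = 9*0 = 0 → [9, 0, 4, 0, 4, 5, 2, 9, 1]
append xs[-1]+xs[5] = 1+5 = 6 → [9, 0, 4, 0, 4, 5, 2, 9, 1, 6]
append xs[0]+xs[0] = 9+9 = 18 → [9, 0, 4, 0, 4, 5, 2, 9, 1, 6, 18]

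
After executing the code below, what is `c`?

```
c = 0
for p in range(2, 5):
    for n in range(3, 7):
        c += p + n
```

p=2,n=3: c = 0+5 = 5
p=2,n=4: c = 5+6 = 11
p=2,n=5: c = 11+7 = 18
p=2,n=6: c = 18+8 = 26
p=3,n=3: c = 26+6 = 32
p=3,n=4: c = 32+7 = 39
p=3,n=5: c = 39+8 = 47
p=3,n=6: c = 47+9 = 56
p=4,n=3: c = 56+7 = 63
p=4,n=4: c = 63+8 = 71
p=4,n=5: c = 71+9 = 80
p=4,n=6: c = 80+10 = 90

90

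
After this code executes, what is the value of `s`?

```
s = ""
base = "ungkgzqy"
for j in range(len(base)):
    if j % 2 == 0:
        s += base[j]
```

'uggq'

j=0: add 'u' → 'u'
j=1: skip
j=2: add 'g' → 'ug'
j=3: skip
j=4: add 'g' → 'ugg'
j=5: skip
j=6: add 'q' → 'uggq'
j=7: skip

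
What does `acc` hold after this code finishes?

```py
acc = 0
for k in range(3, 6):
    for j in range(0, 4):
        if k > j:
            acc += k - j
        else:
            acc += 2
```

32

k=3,j=0: 3>0, acc = 0+3 = 3
k=3,j=1: 3>1, acc = 3+2 = 5
k=3,j=2: 3>2, acc = 5+1 = 6
k=3,j=3: not 3>3, acc = 6+2 = 8
k=4,j=0: 4>0, acc = 8+4 = 12
k=4,j=1: 4>1, acc = 12+3 = 15
k=4,j=2: 4>2, acc = 15+2 = 17
k=4,j=3: 4>3, acc = 17+1 = 18
k=5,j=0: 5>0, acc = 18+5 = 23
k=5,j=1: 5>1, acc = 23+4 = 27
k=5,j=2: 5>2, acc = 27+3 = 30
k=5,j=3: 5>3, acc = 30+2 = 32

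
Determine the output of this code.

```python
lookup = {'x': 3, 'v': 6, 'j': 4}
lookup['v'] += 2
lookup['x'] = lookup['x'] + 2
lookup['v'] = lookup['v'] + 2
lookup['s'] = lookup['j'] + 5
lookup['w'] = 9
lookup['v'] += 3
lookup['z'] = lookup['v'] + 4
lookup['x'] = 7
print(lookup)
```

{'x': 7, 'v': 13, 'j': 4, 's': 9, 'w': 9, 'z': 17}

lookup['v'] = 6+2 = 8 → {'x': 3, 'v': 8, 'j': 4}
lookup['x'] = lookup['x']+2 = 5 → {'x': 5, 'v': 8, 'j': 4}
lookup['v'] = lookup['v']+2 = 10 → {'x': 5, 'v': 10, 'j': 4}
lookup['s'] = lookup['j']+5 = 9 → {'x': 5, 'v': 10, 'j': 4, 's': 9}
lookup['w'] = 9 → {'x': 5, 'v': 10, 'j': 4, 's': 9, 'w': 9}
lookup['v'] = 10+3 = 13 → {'x': 5, 'v': 13, 'j': 4, 's': 9, 'w': 9}
lookup['z'] = lookup['v']+4 = 17 → {'x': 5, 'v': 13, 'j': 4, 's': 9, 'w': 9, 'z': 17}
lookup['x'] = 7 → {'x': 7, 'v': 13, 'j': 4, 's': 9, 'w': 9, 'z': 17}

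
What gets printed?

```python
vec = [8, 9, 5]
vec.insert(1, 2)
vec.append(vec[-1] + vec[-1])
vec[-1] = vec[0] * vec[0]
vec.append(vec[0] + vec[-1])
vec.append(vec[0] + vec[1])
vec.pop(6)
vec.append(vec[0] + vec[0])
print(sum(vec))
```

176

insert 2 at 1 → [8, 2, 9, 5]
append vec[-1]+vec[-1] = 5+5 = 10 → [8, 2, 9, 5, 10]
vec[-1] = vec[0]*vec[0] = 8*8 = 64 → [8, 2, 9, 5, 64]
append vec[0]+vec[-1] = 8+64 = 72 → [8, 2, 9, 5, 64, 72]
append vec[0]+vec[1] = 8+2 = 10 → [8, 2, 9, 5, 64, 72, 10]
pop(6) removes 10 → [8, 2, 9, 5, 64, 72]
append vec[0]+vec[0] = 8+8 = 16 → [8, 2, 9, 5, 64, 72, 16]
sum = 176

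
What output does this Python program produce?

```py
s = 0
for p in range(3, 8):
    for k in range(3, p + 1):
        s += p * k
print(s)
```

380

p=3,k=3: s = 0+9 = 9
p=4,k=3: s = 9+12 = 21
p=4,k=4: s = 21+16 = 37
p=5,k=3: s = 37+15 = 52
p=5,k=4: s = 52+20 = 72
p=5,k=5: s = 72+25 = 97
p=6,k=3: s = 97+18 = 115
p=6,k=4: s = 115+24 = 139
p=6,k=5: s = 139+30 = 169
p=6,k=6: s = 169+36 = 205
p=7,k=3: s = 205+21 = 226
p=7,k=4: s = 226+28 = 254
p=7,k=5: s = 254+35 = 289
p=7,k=6: s = 289+42 = 331
p=7,k=7: s = 331+49 = 380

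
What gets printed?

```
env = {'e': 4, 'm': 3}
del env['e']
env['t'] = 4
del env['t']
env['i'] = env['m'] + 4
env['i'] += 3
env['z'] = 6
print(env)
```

{'m': 3, 'i': 10, 'z': 6}

del 'e' → {'m': 3}
env['t'] = 4 → {'m': 3, 't': 4}
del 't' → {'m': 3}
env['i'] = env['m']+4 = 7 → {'m': 3, 'i': 7}
env['i'] = 7+3 = 10 → {'m': 3, 'i': 10}
env['z'] = 6 → {'m': 3, 'i': 10, 'z': 6}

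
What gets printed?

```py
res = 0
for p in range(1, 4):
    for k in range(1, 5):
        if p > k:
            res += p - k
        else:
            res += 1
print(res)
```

13

p=1,k=1: not 1>1, res = 0+1 = 1
p=1,k=2: not 1>2, res = 1+1 = 2
p=1,k=3: not 1>3, res = 2+1 = 3
p=1,k=4: not 1>4, res = 3+1 = 4
p=2,k=1: 2>1, res = 4+1 = 5
p=2,k=2: not 2>2, res = 5+1 = 6
p=2,k=3: not 2>3, res = 6+1 = 7
p=2,k=4: not 2>4, res = 7+1 = 8
p=3,k=1: 3>1, res = 8+2 = 10
p=3,k=2: 3>2, res = 10+1 = 11
p=3,k=3: not 3>3, res = 11+1 = 12
p=3,k=4: not 3>4, res = 12+1 = 13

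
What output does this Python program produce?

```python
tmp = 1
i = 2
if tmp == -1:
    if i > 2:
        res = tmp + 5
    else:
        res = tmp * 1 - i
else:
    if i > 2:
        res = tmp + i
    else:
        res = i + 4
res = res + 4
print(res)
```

10

tmp=1, i=2
tmp == -1 is False; i > 2 is False
→ res = i + 4 = 6
res = 6+4 = 10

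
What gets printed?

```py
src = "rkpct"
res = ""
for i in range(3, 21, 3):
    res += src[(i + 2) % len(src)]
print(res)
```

rcktpr

i=3: add src[0]='r' → 'r'
i=6: add src[3]='c' → 'rc'
i=9: add src[1]='k' → 'rck'
i=12: add src[4]='t' → 'rckt'
i=15: add src[2]='p' → 'rcktp'
i=18: add src[0]='r' → 'rcktpr'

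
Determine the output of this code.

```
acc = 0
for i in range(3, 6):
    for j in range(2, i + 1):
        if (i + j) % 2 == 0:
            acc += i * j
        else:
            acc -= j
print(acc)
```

62

i=3,j=2: odd sum, acc = 0-2 = -2
i=3,j=3: even sum, acc = (-2)+9 = 7
i=4,j=2: even sum, acc = 7+8 = 15
i=4,j=3: odd sum, acc = 15-3 = 12
i=4,j=4: even sum, acc = 12+16 = 28
i=5,j=2: odd sum, acc = 28-2 = 26
i=5,j=3: even sum, acc = 26+15 = 41
i=5,j=4: odd sum, acc = 41-4 = 37
i=5,j=5: even sum, acc = 37+25 = 62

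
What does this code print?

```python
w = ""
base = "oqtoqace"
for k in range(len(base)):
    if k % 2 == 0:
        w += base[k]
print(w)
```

k=0: add 'o' → 'o'
k=1: skip
k=2: add 't' → 'ot'
k=3: skip
k=4: add 'q' → 'otq'
k=5: skip
k=6: add 'c' → 'otqc'
k=7: skip

otqc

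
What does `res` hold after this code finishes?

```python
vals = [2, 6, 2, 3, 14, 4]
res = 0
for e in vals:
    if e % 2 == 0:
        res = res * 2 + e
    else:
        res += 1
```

e=2: even, res = 0*2+2 = 2
e=6: even, res = 2*2+6 = 10
e=2: even, res = 10*2+2 = 22
e=3: not even, res = 22+1 = 23
e=14: even, res = 23*2+14 = 60
e=4: even, res = 60*2+4 = 124

124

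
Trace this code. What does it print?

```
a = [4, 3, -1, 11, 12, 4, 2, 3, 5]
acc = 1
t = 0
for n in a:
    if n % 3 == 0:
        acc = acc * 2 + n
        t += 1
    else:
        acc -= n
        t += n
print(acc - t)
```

n=4: not %3==0, acc = 1-4 = -3; t=4
n=3: %3==0, acc = (-3)*2+3 = -3; t=5
n=-1: not %3==0, acc = (-3)-(-1) = -2; t=4
n=11: not %3==0, acc = (-2)-11 = -13; t=15
n=12: %3==0, acc = (-13)*2+12 = -14; t=16
n=4: not %3==0, acc = (-14)-4 = -18; t=20
n=2: not %3==0, acc = (-18)-2 = -20; t=22
n=3: %3==0, acc = (-20)*2+3 = -37; t=23
n=5: not %3==0, acc = (-37)-5 = -42; t=28
acc-t = (-42)-28 = -70

-70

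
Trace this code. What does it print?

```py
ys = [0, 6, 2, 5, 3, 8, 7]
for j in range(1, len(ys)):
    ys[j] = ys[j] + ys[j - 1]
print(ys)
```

[0, 6, 8, 13, 16, 24, 31]

j=1: ys[1] = 6+0 = 6 → [0, 6, 2, 5, 3, 8, 7]
j=2: ys[2] = 2+6 = 8 → [0, 6, 8, 5, 3, 8, 7]
j=3: ys[3] = 5+8 = 13 → [0, 6, 8, 13, 3, 8, 7]
j=4: ys[4] = 3+13 = 16 → [0, 6, 8, 13, 16, 8, 7]
j=5: ys[5] = 8+16 = 24 → [0, 6, 8, 13, 16, 24, 7]
j=6: ys[6] = 7+24 = 31 → [0, 6, 8, 13, 16, 24, 31]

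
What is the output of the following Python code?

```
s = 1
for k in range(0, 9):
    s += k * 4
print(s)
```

k=0: s = 1+0*4 = 1
k=1: s = 1+1*4 = 5
k=2: s = 5+2*4 = 13
k=3: s = 13+3*4 = 25
k=4: s = 25+4*4 = 41
k=5: s = 41+5*4 = 61
k=6: s = 61+6*4 = 85
k=7: s = 85+7*4 = 113
k=8: s = 113+8*4 = 145

145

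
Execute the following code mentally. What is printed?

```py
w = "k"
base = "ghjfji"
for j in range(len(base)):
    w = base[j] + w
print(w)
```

ijfjhgk

j=0: prepend 'g' → 'gk'
j=1: prepend 'h' → 'hgk'
j=2: prepend 'j' → 'jhgk'
j=3: prepend 'f' → 'fjhgk'
j=4: prepend 'j' → 'jfjhgk'
j=5: prepend 'i' → 'ijfjhgk'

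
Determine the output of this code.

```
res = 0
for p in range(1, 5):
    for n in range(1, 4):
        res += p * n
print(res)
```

60

p=1,n=1: res = 0+1 = 1
p=1,n=2: res = 1+2 = 3
p=1,n=3: res = 3+3 = 6
p=2,n=1: res = 6+2 = 8
p=2,n=2: res = 8+4 = 12
p=2,n=3: res = 12+6 = 18
p=3,n=1: res = 18+3 = 21
p=3,n=2: res = 21+6 = 27
p=3,n=3: res = 27+9 = 36
p=4,n=1: res = 36+4 = 40
p=4,n=2: res = 40+8 = 48
p=4,n=3: res = 48+12 = 60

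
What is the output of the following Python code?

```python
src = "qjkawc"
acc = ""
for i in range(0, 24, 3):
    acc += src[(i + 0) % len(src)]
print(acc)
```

qaqaqaqa

i=0: add src[0]='q' → 'q'
i=3: add src[3]='a' → 'qa'
i=6: add src[0]='q' → 'qaq'
i=9: add src[3]='a' → 'qaqa'
i=12: add src[0]='q' → 'qaqaq'
i=15: add src[3]='a' → 'qaqaqa'
i=18: add src[0]='q' → 'qaqaqaq'
i=21: add src[3]='a' → 'qaqaqaqa'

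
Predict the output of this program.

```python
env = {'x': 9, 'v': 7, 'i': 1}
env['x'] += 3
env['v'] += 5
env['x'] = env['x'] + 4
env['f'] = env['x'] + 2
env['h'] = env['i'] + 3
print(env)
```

{'x': 16, 'v': 12, 'i': 1, 'f': 18, 'h': 4}

env['x'] = 9+3 = 12 → {'x': 12, 'v': 7, 'i': 1}
env['v'] = 7+5 = 12 → {'x': 12, 'v': 12, 'i': 1}
env['x'] = env['x']+4 = 16 → {'x': 16, 'v': 12, 'i': 1}
env['f'] = env['x']+2 = 18 → {'x': 16, 'v': 12, 'i': 1, 'f': 18}
env['h'] = env['i']+3 = 4 → {'x': 16, 'v': 12, 'i': 1, 'f': 18, 'h': 4}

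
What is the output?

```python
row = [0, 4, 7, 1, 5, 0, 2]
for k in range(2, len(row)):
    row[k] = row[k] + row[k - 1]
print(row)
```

[0, 4, 11, 12, 17, 17, 19]

k=2: row[2] = 7+4 = 11 → [0, 4, 11, 1, 5, 0, 2]
k=3: row[3] = 1+11 = 12 → [0, 4, 11, 12, 5, 0, 2]
k=4: row[4] = 5+12 = 17 → [0, 4, 11, 12, 17, 0, 2]
k=5: row[5] = 0+17 = 17 → [0, 4, 11, 12, 17, 17, 2]
k=6: row[6] = 2+17 = 19 → [0, 4, 11, 12, 17, 17, 19]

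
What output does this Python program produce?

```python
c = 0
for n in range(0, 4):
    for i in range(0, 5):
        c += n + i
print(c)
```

n=0,i=0: c = 0+0 = 0
n=0,i=1: c = 0+1 = 1
n=0,i=2: c = 1+2 = 3
n=0,i=3: c = 3+3 = 6
n=0,i=4: c = 6+4 = 10
n=1,i=0: c = 10+1 = 11
n=1,i=1: c = 11+2 = 13
n=1,i=2: c = 13+3 = 16
n=1,i=3: c = 16+4 = 20
n=1,i=4: c = 20+5 = 25
n=2,i=0: c = 25+2 = 27
n=2,i=1: c = 27+3 = 30
n=2,i=2: c = 30+4 = 34
n=2,i=3: c = 34+5 = 39
n=2,i=4: c = 39+6 = 45
n=3,i=0: c = 45+3 = 48
n=3,i=1: c = 48+4 = 52
n=3,i=2: c = 52+5 = 57
n=3,i=3: c = 57+6 = 63
n=3,i=4: c = 63+7 = 70

70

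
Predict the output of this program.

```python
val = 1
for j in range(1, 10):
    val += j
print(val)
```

j=1: val = 1+1 = 2
j=2: val = 2+2 = 4
j=3: val = 4+3 = 7
j=4: val = 7+4 = 11
j=5: val = 11+5 = 16
j=6: val = 16+6 = 22
j=7: val = 22+7 = 29
j=8: val = 29+8 = 37
j=9: val = 37+9 = 46

46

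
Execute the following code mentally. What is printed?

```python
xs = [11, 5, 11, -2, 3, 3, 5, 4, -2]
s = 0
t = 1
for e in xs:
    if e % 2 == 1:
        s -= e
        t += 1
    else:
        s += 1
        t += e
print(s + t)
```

e=11: odd, s = 0-11 = -11; t=2
e=5: odd, s = (-11)-5 = -16; t=3
e=11: odd, s = (-16)-11 = -27; t=4
e=-2: not odd, s = (-27)+1 = -26; t=2
e=3: odd, s = (-26)-3 = -29; t=3
e=3: odd, s = (-29)-3 = -32; t=4
e=5: odd, s = (-32)-5 = -37; t=5
e=4: not odd, s = (-37)+1 = -36; t=9
e=-2: not odd, s = (-36)+1 = -35; t=7
s+t = (-35)+7 = -28

-28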